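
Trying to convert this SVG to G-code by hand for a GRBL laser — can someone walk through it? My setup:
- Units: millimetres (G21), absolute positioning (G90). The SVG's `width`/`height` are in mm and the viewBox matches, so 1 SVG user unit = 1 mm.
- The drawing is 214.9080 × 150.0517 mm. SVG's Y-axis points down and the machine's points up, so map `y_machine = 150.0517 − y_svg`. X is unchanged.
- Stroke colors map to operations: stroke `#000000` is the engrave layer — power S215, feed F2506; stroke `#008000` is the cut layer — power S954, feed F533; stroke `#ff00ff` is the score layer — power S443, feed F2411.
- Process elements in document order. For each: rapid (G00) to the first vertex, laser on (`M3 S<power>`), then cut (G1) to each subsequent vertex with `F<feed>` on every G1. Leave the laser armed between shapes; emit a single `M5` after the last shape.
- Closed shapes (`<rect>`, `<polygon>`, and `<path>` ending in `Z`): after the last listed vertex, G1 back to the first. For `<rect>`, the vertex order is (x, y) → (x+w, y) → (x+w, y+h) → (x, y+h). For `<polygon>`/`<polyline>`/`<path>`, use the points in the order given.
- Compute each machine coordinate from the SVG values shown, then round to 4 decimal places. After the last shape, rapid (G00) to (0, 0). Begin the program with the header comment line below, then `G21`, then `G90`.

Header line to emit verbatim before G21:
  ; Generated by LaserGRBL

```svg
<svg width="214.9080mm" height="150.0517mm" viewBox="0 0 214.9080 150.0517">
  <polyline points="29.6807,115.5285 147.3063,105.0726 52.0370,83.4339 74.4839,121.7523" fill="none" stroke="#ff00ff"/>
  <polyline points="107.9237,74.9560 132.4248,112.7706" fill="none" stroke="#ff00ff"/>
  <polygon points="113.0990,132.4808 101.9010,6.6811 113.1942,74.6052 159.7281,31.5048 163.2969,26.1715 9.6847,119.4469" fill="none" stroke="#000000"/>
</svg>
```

Since the viewBox matches the mm dimensions, user units are millimetres directly. The only transform is the Y-flip y_m = 150.0517 − y_svg.

Shape 1 is a open polyline drawn with `<polyline>`. Its stroke #ff00ff means score at S443, F2411. After flipping Y the toolpath is (29.6807,34.5232) → (147.3063,44.9791) → (52.0370,66.6178) → (74.4839,28.2994).

Shape 2 is a line segment drawn with `<polyline>`. Its stroke #ff00ff means score at S443, F2411. After flipping Y the toolpath is (107.9237,75.0957) → (132.4248,37.2811).

Shape 3 is a closed polygon drawn with `<polygon>`. Its stroke #000000 means engrave at S215, F2506. After flipping Y the toolpath is (113.0990,17.5709) → (101.9010,143.3706) → (113.1942,75.4465) → (159.7281,118.5469) → (163.2969,123.8802) → (9.6847,30.6048) → (113.0990,17.5709), returning to the start.

; Generated by LaserGRBL
G21
G90
G00 X29.6807 Y34.5232
M3 S443
G1 X147.3063 Y44.9791 F2411
G1 X52.0370 Y66.6178 F2411
G1 X74.4839 Y28.2994 F2411
G00 X107.9237 Y75.0957
M3 S443
G1 X132.4248 Y37.2811 F2411
G00 X113.0990 Y17.5709
M3 S215
G1 X101.9010 Y143.3706 F2506
G1 X113.1942 Y75.4465 F2506
G1 X159.7281 Y118.5469 F2506
G1 X163.2969 Y123.8802 F2506
G1 X9.6847 Y30.6048 F2506
G1 X113.0990 Y17.5709 F2506
M5
G00 X0.0000 Y0.0000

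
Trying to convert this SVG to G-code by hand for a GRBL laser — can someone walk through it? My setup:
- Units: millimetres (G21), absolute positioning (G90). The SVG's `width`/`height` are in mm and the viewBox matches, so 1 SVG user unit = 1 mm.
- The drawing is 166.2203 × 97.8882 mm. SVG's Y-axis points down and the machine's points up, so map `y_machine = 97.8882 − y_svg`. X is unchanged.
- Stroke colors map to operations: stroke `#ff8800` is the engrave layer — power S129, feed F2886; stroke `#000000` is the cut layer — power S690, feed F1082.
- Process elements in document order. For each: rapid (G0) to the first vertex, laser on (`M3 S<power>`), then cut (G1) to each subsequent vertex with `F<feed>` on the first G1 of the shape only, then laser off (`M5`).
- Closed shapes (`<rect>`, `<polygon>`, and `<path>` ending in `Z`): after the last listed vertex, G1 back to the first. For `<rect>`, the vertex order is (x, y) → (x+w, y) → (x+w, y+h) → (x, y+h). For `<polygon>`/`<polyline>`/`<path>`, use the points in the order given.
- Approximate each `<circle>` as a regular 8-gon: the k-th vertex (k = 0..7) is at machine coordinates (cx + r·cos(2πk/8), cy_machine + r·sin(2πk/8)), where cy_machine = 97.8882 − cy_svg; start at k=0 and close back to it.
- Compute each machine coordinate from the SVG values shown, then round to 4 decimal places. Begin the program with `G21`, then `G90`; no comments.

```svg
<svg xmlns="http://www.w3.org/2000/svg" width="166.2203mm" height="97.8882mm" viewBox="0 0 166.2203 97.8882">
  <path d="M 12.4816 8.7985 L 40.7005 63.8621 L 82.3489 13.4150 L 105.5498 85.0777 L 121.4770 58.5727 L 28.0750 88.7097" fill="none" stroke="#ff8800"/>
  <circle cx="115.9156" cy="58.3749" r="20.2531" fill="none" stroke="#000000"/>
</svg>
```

G21
G90
G0 X12.4816 Y89.0897
M3 S129
G1 X40.7005 Y34.0261 F2886
G1 X82.3489 Y84.4732
G1 X105.5498 Y12.8105
G1 X121.4770 Y39.3155
G1 X28.0750 Y9.1785
M5
G0 X136.1687 Y39.5133
M3 S690
G1 X130.2367 Y53.8344 F1082
G1 X115.9156 Y59.7664
G1 X101.5945 Y53.8344
G1 X95.6625 Y39.5133
G1 X101.5945 Y25.1922
G1 X115.9156 Y19.2602
G1 X130.2367 Y25.1922
G1 X136.1687 Y39.5133
M5

Since the viewBox matches the mm dimensions, user units are millimetres directly. The only transform is the Y-flip y_m = 97.8882 − y_svg.

Shape 1 is a open polyline drawn with `<path>`. Its stroke #ff8800 means engrave at S129, F2886. After flipping Y the toolpath is (12.4816,89.0897) → (40.7005,34.0261) → (82.3489,84.4732) → (105.5498,12.8105) → (121.4770,39.3155) → (28.0750,9.1785).

Shape 2 is a circle drawn with `<circle>`. Its stroke #000000 means cut at S690, F1082. After flipping Y the toolpath is (136.1687,39.5133) → (130.2367,53.8344) → (115.9156,59.7664) → (101.5945,53.8344) → (95.6625,39.5133) → (101.5945,25.1922) → (115.9156,19.2602) → (130.2367,25.1922) → (136.1687,39.5133), returning to the start.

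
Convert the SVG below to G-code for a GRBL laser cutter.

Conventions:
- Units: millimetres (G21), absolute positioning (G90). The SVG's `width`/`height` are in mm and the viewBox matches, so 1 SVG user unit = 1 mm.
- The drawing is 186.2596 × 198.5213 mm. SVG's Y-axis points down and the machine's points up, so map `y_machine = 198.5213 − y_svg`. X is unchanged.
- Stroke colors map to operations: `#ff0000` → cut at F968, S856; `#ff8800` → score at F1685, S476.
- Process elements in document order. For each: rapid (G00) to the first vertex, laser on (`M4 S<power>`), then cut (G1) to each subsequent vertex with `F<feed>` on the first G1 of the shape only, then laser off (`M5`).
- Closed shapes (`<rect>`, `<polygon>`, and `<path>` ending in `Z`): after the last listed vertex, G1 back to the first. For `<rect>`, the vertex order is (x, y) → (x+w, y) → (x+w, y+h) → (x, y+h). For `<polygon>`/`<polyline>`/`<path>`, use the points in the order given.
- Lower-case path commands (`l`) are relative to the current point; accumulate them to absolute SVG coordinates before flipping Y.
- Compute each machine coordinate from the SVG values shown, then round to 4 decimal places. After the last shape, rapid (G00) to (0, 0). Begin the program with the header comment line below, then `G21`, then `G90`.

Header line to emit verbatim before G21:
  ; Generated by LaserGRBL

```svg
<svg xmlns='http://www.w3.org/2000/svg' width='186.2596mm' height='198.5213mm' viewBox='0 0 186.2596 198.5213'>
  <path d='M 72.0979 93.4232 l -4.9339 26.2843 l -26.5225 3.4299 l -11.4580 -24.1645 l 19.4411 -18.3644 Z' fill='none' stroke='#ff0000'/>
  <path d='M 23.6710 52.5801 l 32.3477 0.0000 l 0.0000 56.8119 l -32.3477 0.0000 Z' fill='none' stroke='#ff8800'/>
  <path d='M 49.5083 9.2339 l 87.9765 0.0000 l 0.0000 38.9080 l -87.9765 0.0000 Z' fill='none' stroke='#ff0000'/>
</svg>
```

viewBox `0 0 186.2596 198.5213` with mm width/height → 1 unit = 1 mm. Flip: y_m = 198.5213 − y_svg.

**Shape 1** — `<path>` regular polygon, stroke `#ff0000` → cut (S856, F968). Machine vertices: (72.0979,105.0981) → (67.1640,78.8138) → (40.6415,75.3839) → (29.1835,99.5484) → (48.6246,117.9128) → (72.0979,105.0981). Closed: final G1 returns to the first vertex.

**Shape 2** — `<path>` rectangle, stroke `#ff8800` → score (S476, F1685). Machine vertices: (23.6710,145.9412) → (56.0187,145.9412) → (56.0187,89.1293) → (23.6710,89.1293) → (23.6710,145.9412). Closed: final G1 returns to the first vertex.

**Shape 3** — `<path>` rectangle, stroke `#ff0000` → cut (S856, F968). Machine vertices: (49.5083,189.2874) → (137.4848,189.2874) → (137.4848,150.3794) → (49.5083,150.3794) → (49.5083,189.2874). Closed: final G1 returns to the first vertex.

; Generated by LaserGRBL
G21
G90
G00 X72.0979 Y105.0981
M4 S856
G1 X67.1640 Y78.8138 F968
G1 X40.6415 Y75.3839
G1 X29.1835 Y99.5484
G1 X48.6246 Y117.9128
G1 X72.0979 Y105.0981
M5
G00 X23.6710 Y145.9412
M4 S476
G1 X56.0187 Y145.9412 F1685
G1 X56.0187 Y89.1293
G1 X23.6710 Y89.1293
G1 X23.6710 Y145.9412
M5
G00 X49.5083 Y189.2874
M4 S856
G1 X137.4848 Y189.2874 F968
G1 X137.4848 Y150.3794
G1 X49.5083 Y150.3794
G1 X49.5083 Y189.2874
M5
G00 X0.0000 Y0.0000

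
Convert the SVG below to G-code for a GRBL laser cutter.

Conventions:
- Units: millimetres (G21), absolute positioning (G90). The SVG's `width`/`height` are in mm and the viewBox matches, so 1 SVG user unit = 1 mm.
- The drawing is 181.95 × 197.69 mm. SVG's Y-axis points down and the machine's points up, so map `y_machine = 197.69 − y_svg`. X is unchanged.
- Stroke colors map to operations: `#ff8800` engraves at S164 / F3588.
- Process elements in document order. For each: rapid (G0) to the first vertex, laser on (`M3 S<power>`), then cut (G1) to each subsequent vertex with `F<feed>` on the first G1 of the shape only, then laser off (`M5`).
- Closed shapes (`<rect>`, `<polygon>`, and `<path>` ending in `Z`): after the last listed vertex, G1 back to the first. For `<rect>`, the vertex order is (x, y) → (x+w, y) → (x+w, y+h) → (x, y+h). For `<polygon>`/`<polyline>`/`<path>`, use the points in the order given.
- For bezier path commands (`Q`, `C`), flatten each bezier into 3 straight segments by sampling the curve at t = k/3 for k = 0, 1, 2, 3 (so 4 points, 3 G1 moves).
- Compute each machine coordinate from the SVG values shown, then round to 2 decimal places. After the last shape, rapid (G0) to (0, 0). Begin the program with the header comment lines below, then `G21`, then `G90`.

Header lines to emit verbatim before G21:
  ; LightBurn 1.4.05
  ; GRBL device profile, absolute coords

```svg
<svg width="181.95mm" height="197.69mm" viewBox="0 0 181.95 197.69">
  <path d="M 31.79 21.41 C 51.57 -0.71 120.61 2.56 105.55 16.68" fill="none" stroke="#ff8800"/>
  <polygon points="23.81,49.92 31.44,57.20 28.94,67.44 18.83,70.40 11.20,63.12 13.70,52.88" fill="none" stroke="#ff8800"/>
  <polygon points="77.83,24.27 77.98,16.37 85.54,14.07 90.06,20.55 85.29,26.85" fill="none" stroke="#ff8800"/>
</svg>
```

viewBox `0 0 181.95 197.69` with mm width/height → 1 unit = 1 mm. Flip: y_m = 197.69 − y_svg.

**Shape 1** — `<path>` cubic bezier, stroke `#ff8800` → engrave (S164, F3588). Control points (SVG): P0=(31.79,21.41), P1=(51.57,-0.71), P2=(120.61,2.56), P3=(105.55,16.68); sampled at t=k/3. Machine vertices: (31.79,176.28) → (63.05,190.48) → (97.52,190.97) → (105.55,181.01). Open path.

**Shape 2** — `<polygon>` regular polygon, stroke `#ff8800` → engrave (S164, F3588). Machine vertices: (23.81,147.77) → (31.44,140.49) → (28.94,130.25) → (18.83,127.29) → (11.20,134.57) → (13.70,144.81) → (23.81,147.77). Closed: final G1 returns to the first vertex.

**Shape 3** — `<polygon>` regular polygon, stroke `#ff8800` → engrave (S164, F3588). Machine vertices: (77.83,173.42) → (77.98,181.32) → (85.54,183.62) → (90.06,177.14) → (85.29,170.84) → (77.83,173.42). Closed: final G1 returns to the first vertex.

; LightBurn 1.4.05
; GRBL device profile, absolute coords
G21
G90
G0 X31.79 Y176.28
M3 S164
G1 X63.05 Y190.48 F3588
G1 X97.52 Y190.97
G1 X105.55 Y181.01
M5
G0 X23.81 Y147.77
M3 S164
G1 X31.44 Y140.49 F3588
G1 X28.94 Y130.25
G1 X18.83 Y127.29
G1 X11.20 Y134.57
G1 X13.70 Y144.81
G1 X23.81 Y147.77
M5
G0 X77.83 Y173.42
M3 S164
G1 X77.98 Y181.32 F3588
G1 X85.54 Y183.62
G1 X90.06 Y177.14
G1 X85.29 Y170.84
G1 X77.83 Y173.42
M5
G0 X0.00 Y0.00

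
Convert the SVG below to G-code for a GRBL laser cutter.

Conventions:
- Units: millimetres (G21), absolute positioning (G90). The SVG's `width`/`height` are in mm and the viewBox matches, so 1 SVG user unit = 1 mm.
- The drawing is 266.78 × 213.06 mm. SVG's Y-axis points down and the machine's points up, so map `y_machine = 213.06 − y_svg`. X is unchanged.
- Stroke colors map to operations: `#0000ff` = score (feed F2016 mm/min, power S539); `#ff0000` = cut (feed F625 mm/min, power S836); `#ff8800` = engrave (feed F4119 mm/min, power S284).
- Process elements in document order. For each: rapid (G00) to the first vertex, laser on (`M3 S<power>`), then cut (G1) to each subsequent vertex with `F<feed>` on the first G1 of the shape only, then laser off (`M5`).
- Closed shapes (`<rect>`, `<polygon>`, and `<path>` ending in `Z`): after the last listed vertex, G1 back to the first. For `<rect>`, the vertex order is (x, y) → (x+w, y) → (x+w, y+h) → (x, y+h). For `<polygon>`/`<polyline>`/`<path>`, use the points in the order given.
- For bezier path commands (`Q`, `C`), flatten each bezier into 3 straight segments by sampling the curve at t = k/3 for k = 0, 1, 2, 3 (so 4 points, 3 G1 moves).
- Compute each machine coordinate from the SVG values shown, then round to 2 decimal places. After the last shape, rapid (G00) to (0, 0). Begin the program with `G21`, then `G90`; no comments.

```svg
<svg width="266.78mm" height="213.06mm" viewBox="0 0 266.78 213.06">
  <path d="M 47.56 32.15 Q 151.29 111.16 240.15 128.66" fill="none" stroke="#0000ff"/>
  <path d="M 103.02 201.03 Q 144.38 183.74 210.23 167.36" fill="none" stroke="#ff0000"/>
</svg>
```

1 u = 1 mm; y_m = 213.06 − y.

[1] `<path>` quadratic bezier, #0000ff→score S539 F2016: (47.56,180.91) → (115.06,135.07) → (179.26,102.90) → (240.15,84.40)

[2] `<path>` quadratic bezier, #ff0000→cut S836 F625: (103.02,12.03) → (133.31,23.46) → (169.05,34.68) → (210.23,45.70)

G21
G90
G00 X47.56 Y180.91
M3 S539
G1 X115.06 Y135.07 F2016
G1 X179.26 Y102.90
G1 X240.15 Y84.40
M5
G00 X103.02 Y12.03
M3 S836
G1 X133.31 Y23.46 F625
G1 X169.05 Y34.68
G1 X210.23 Y45.70
M5
G00 X0.00 Y0.00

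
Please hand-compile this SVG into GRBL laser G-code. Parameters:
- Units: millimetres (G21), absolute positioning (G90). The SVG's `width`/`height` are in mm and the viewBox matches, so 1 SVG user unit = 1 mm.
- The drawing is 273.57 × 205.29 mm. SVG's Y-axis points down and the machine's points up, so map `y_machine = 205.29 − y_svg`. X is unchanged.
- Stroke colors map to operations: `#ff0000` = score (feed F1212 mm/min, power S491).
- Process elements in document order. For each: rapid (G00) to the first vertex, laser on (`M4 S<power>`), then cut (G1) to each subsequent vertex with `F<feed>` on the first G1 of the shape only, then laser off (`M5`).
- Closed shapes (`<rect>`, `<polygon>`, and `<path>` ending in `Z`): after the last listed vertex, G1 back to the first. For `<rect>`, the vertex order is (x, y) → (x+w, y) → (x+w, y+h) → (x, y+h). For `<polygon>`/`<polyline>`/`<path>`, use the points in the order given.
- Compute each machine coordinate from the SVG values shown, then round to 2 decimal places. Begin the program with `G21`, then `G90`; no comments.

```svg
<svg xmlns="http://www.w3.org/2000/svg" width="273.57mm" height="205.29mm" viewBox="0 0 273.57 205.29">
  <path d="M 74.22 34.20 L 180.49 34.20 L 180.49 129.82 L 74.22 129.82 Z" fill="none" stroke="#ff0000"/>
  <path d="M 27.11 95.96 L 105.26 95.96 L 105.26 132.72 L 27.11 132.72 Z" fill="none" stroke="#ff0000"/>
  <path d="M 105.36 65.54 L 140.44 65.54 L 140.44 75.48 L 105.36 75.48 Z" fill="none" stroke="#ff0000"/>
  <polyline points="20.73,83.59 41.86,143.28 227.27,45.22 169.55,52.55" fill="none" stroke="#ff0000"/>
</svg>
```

G21
G90
G00 X74.22 Y171.09
M4 S491
G1 X180.49 Y171.09 F1212
G1 X180.49 Y75.47
G1 X74.22 Y75.47
G1 X74.22 Y171.09
M5
G00 X27.11 Y109.33
M4 S491
G1 X105.26 Y109.33 F1212
G1 X105.26 Y72.57
G1 X27.11 Y72.57
G1 X27.11 Y109.33
M5
G00 X105.36 Y139.75
M4 S491
G1 X140.44 Y139.75 F1212
G1 X140.44 Y129.81
G1 X105.36 Y129.81
G1 X105.36 Y139.75
M5
G00 X20.73 Y121.70
M4 S491
G1 X41.86 Y62.01 F1212
G1 X227.27 Y160.07
G1 X169.55 Y152.74
M5

Since the viewBox matches the mm dimensions, user units are millimetres directly. The only transform is the Y-flip y_m = 205.29 − y_svg.

Shape 1 is a rectangle drawn with `<path>`. Its stroke #ff0000 means score at S491, F1212. After flipping Y the toolpath is (74.22,171.09) → (180.49,171.09) → (180.49,75.47) → (74.22,75.47) → (74.22,171.09), returning to the start.

Shape 2 is a rectangle drawn with `<path>`. Its stroke #ff0000 means score at S491, F1212. After flipping Y the toolpath is (27.11,109.33) → (105.26,109.33) → (105.26,72.57) → (27.11,72.57) → (27.11,109.33), returning to the start.

Shape 3 is a rectangle drawn with `<path>`. Its stroke #ff0000 means score at S491, F1212. After flipping Y the toolpath is (105.36,139.75) → (140.44,139.75) → (140.44,129.81) → (105.36,129.81) → (105.36,139.75), returning to the start.

Shape 4 is a open polyline drawn with `<polyline>`. Its stroke #ff0000 means score at S491, F1212. After flipping Y the toolpath is (20.73,121.70) → (41.86,62.01) → (227.27,160.07) → (169.55,152.74).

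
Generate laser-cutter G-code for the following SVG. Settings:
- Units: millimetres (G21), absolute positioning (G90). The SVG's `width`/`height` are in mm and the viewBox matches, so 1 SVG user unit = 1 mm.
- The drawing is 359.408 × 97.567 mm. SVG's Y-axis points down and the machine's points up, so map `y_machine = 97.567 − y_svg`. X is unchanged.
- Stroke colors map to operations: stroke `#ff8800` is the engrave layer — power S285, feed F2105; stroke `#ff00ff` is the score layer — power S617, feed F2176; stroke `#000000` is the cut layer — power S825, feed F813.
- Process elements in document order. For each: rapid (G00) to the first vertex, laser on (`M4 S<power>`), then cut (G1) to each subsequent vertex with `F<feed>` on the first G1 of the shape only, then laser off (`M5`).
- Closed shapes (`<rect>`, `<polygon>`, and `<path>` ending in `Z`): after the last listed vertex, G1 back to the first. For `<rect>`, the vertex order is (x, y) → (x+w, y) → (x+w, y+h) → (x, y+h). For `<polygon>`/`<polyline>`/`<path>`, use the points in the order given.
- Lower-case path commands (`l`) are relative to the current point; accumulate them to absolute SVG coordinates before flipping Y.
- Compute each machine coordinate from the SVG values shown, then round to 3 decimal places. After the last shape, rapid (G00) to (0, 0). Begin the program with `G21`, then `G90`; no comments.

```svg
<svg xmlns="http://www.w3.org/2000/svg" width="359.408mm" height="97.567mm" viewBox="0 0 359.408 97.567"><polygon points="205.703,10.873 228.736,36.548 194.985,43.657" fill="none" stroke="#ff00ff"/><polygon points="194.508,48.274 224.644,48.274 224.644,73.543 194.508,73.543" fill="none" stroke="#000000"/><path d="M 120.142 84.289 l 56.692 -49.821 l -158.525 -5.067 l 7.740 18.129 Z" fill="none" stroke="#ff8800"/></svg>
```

G21
G90
G00 X205.703 Y86.694
M4 S617
G1 X228.736 Y61.019 F2176
G1 X194.985 Y53.910
G1 X205.703 Y86.694
M5
G00 X194.508 Y49.293
M4 S825
G1 X224.644 Y49.293 F813
G1 X224.644 Y24.024
G1 X194.508 Y24.024
G1 X194.508 Y49.293
M5
G00 X120.142 Y13.278
M4 S285
G1 X176.834 Y63.099 F2105
G1 X18.309 Y68.166
G1 X26.049 Y50.037
G1 X120.142 Y13.278
M5
G00 X0.000 Y0.000

viewBox `0 0 359.408 97.567` with mm width/height → 1 unit = 1 mm. Flip: y_m = 97.567 − y_svg.

**Shape 1** — `<polygon>` regular polygon, stroke `#ff00ff` → score (S617, F2176). Machine vertices: (205.703,86.694) → (228.736,61.019) → (194.985,53.910) → (205.703,86.694). Closed: final G1 returns to the first vertex.

**Shape 2** — `<polygon>` rectangle, stroke `#000000` → cut (S825, F813). Machine vertices: (194.508,49.293) → (224.644,49.293) → (224.644,24.024) → (194.508,24.024) → (194.508,49.293). Closed: final G1 returns to the first vertex.

**Shape 3** — `<path>` closed polygon, stroke `#ff8800` → engrave (S285, F2105). Machine vertices: (120.142,13.278) → (176.834,63.099) → (18.309,68.166) → (26.049,50.037) → (120.142,13.278). Closed: final G1 returns to the first vertex.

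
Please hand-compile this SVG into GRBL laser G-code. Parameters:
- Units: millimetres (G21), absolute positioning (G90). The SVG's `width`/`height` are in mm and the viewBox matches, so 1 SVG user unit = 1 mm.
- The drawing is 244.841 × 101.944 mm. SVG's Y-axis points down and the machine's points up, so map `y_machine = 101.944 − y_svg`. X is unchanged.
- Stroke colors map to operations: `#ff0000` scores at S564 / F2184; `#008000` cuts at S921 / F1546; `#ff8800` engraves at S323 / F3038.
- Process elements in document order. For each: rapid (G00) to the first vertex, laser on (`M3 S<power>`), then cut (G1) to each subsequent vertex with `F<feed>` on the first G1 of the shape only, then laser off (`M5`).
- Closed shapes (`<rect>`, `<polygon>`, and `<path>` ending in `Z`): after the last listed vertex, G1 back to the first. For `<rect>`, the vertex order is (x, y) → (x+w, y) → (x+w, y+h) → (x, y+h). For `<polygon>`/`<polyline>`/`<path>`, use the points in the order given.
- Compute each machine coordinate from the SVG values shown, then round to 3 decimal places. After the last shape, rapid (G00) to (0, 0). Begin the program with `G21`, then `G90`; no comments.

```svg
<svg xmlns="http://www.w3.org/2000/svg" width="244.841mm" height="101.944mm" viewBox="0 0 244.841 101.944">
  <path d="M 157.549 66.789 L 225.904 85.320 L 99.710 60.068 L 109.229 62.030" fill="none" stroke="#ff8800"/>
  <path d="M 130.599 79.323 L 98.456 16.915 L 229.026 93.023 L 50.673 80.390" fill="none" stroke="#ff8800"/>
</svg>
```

G21
G90
G00 X157.549 Y35.155
M3 S323
G1 X225.904 Y16.624 F3038
G1 X99.710 Y41.876
G1 X109.229 Y39.914
M5
G00 X130.599 Y22.621
M3 S323
G1 X98.456 Y85.029 F3038
G1 X229.026 Y8.921
G1 X50.673 Y21.554
M5
G00 X0.000 Y0.000

viewBox `0 0 244.841 101.944` with mm width/height → 1 unit = 1 mm. Flip: y_m = 101.944 − y_svg.

**Shape 1** — `<path>` open polyline, stroke `#ff8800` → engrave (S323, F3038). Machine vertices: (157.549,35.155) → (225.904,16.624) → (99.710,41.876) → (109.229,39.914). Open path.

**Shape 2** — `<path>` open polyline, stroke `#ff8800` → engrave (S323, F3038). Machine vertices: (130.599,22.621) → (98.456,85.029) → (229.026,8.921) → (50.673,21.554). Open path.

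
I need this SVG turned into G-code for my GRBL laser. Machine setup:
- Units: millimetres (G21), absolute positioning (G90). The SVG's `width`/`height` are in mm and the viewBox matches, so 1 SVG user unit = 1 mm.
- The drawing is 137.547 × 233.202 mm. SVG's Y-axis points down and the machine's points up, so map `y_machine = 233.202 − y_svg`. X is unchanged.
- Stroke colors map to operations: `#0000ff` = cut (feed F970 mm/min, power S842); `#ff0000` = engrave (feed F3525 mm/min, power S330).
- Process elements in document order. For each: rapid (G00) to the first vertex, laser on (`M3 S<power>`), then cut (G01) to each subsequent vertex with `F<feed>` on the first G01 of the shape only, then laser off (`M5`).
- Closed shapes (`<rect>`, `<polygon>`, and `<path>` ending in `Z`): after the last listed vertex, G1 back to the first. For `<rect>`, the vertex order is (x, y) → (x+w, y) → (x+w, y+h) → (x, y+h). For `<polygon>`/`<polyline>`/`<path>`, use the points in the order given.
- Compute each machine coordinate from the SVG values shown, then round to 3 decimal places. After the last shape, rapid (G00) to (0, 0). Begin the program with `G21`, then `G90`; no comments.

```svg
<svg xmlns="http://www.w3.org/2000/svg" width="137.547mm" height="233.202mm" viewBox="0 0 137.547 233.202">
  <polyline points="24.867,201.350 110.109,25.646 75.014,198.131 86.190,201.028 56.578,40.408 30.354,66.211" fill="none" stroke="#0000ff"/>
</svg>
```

G21
G90
G00 X24.867 Y31.852
M3 S842
G01 X110.109 Y207.556 F970
G01 X75.014 Y35.071
G01 X86.190 Y32.174
G01 X56.578 Y192.794
G01 X30.354 Y166.991
M5
G00 X0.000 Y0.000

Since the viewBox matches the mm dimensions, user units are millimetres directly. The only transform is the Y-flip y_m = 233.202 − y_svg.

Shape 1 is a open polyline drawn with `<polyline>`. Its stroke #0000ff means cut at S842, F970. After flipping Y the toolpath is (24.867,31.852) → (110.109,207.556) → (75.014,35.071) → (86.190,32.174) → (56.578,192.794) → (30.354,166.991).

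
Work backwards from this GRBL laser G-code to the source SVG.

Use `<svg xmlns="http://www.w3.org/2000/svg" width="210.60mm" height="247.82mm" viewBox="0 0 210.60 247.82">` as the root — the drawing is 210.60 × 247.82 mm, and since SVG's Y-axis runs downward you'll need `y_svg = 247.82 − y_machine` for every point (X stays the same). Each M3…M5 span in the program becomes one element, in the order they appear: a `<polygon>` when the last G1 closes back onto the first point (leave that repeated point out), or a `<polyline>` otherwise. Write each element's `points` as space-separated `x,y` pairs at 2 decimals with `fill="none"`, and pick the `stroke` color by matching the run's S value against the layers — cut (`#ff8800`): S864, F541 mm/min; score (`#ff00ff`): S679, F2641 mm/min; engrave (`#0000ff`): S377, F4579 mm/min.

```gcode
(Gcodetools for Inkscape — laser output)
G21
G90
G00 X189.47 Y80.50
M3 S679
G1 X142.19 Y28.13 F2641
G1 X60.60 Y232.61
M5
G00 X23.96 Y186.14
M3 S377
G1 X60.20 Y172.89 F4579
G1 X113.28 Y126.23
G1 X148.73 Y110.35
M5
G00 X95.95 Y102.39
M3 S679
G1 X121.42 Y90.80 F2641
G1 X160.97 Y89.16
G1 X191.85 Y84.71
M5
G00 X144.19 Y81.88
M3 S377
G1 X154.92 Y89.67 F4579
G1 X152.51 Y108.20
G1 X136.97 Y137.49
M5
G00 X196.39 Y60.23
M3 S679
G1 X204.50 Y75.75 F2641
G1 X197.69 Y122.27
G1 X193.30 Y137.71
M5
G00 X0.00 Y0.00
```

y_svg = 247.82 − y_m.

[1] S679→`#ff00ff` (score); open run; points: 189.47,167.32 142.19,219.69 60.60,15.21

[2] S377→`#0000ff` (engrave); open run; points: 23.96,61.68 60.20,74.93 113.28,121.59 148.73,137.47

[3] S679→`#ff00ff` (score); open run; points: 95.95,145.43 121.42,157.02 160.97,158.66 191.85,163.11

[4] S377→`#0000ff` (engrave); open run; points: 144.19,165.94 154.92,158.15 152.51,139.62 136.97,110.33

[5] S679→`#ff00ff` (score); open run; points: 196.39,187.59 204.50,172.07 197.69,125.55 193.30,110.11

<svg xmlns="http://www.w3.org/2000/svg" width="210.60mm" height="247.82mm" viewBox="0 0 210.60 247.82">
  <polyline points="189.47,167.32 142.19,219.69 60.60,15.21" fill="none" stroke="#ff00ff"/>
  <polyline points="23.96,61.68 60.20,74.93 113.28,121.59 148.73,137.47" fill="none" stroke="#0000ff"/>
  <polyline points="95.95,145.43 121.42,157.02 160.97,158.66 191.85,163.11" fill="none" stroke="#ff00ff"/>
  <polyline points="144.19,165.94 154.92,158.15 152.51,139.62 136.97,110.33" fill="none" stroke="#0000ff"/>
  <polyline points="196.39,187.59 204.50,172.07 197.69,125.55 193.30,110.11" fill="none" stroke="#ff00ff"/>
</svg>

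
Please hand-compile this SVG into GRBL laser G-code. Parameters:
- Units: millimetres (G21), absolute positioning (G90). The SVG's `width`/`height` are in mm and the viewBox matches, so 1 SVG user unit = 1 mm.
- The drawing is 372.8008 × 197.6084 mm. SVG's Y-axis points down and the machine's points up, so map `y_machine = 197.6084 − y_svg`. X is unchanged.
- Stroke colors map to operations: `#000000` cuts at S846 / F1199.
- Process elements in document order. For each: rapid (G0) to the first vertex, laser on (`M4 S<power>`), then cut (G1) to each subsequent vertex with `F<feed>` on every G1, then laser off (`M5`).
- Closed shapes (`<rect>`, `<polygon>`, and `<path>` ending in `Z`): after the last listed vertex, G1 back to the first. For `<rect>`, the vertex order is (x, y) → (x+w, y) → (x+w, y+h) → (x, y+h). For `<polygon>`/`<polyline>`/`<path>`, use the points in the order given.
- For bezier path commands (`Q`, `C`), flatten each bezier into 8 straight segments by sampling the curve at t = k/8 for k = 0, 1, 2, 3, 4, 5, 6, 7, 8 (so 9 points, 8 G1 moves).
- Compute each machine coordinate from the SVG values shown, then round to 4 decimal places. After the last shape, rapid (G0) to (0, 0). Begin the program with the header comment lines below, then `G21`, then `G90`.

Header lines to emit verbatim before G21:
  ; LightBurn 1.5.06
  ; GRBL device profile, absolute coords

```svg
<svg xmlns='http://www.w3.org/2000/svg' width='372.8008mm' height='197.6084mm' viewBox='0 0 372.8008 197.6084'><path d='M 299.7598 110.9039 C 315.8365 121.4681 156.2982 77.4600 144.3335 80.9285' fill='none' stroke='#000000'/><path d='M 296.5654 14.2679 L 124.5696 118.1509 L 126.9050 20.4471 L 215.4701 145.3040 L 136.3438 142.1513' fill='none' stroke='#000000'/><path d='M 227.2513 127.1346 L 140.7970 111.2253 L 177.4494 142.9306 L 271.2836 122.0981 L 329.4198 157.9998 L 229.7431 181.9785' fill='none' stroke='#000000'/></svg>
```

; LightBurn 1.5.06
; GRBL device profile, absolute coords
G21
G90
G0 X299.7598 Y86.7045
M4 S846
G1 X298.1878 Y85.1017 F1199
G1 X283.9393 Y87.4191 F1199
G1 X260.8017 Y92.4610 F1199
G1 X232.5622 Y99.0313 F1199
G1 X203.0083 Y105.9343 F1199
G1 X175.9273 Y111.9739 F1199
G1 X155.1065 Y115.9544 F1199
G1 X144.3335 Y116.6799 F1199
M5
G0 X296.5654 Y183.3405
M4 S846
G1 X124.5696 Y79.4575 F1199
G1 X126.9050 Y177.1613 F1199
G1 X215.4701 Y52.3044 F1199
G1 X136.3438 Y55.4571 F1199
M5
G0 X227.2513 Y70.4738
M4 S846
G1 X140.7970 Y86.3831 F1199
G1 X177.4494 Y54.6778 F1199
G1 X271.2836 Y75.5103 F1199
G1 X329.4198 Y39.6086 F1199
G1 X229.7431 Y15.6299 F1199
M5
G0 X0.0000 Y0.0000

viewBox `0 0 372.8008 197.6084` with mm width/height → 1 unit = 1 mm. Flip: y_m = 197.6084 − y_svg.

**Shape 1** — `<path>` cubic bezier, stroke `#000000` → cut (S846, F1199). Control points (SVG): P0=(299.7598,110.9039), P1=(315.8365,121.4681), P2=(156.2982,77.4600), P3=(144.3335,80.9285); sampled at t=k/8. Machine vertices: (299.7598,86.7045) → (298.1878,85.1017) → (283.9393,87.4191) → (260.8017,92.4610) → (232.5622,99.0313) → (203.0083,105.9343) → (175.9273,111.9739) → (155.1065,115.9544) → (144.3335,116.6799). Open path.

**Shape 2** — `<path>` open polyline, stroke `#000000` → cut (S846, F1199). Machine vertices: (296.5654,183.3405) → (124.5696,79.4575) → (126.9050,177.1613) → (215.4701,52.3044) → (136.3438,55.4571). Open path.

**Shape 3** — `<path>` open polyline, stroke `#000000` → cut (S846, F1199). Machine vertices: (227.2513,70.4738) → (140.7970,86.3831) → (177.4494,54.6778) → (271.2836,75.5103) → (329.4198,39.6086) → (229.7431,15.6299). Open path.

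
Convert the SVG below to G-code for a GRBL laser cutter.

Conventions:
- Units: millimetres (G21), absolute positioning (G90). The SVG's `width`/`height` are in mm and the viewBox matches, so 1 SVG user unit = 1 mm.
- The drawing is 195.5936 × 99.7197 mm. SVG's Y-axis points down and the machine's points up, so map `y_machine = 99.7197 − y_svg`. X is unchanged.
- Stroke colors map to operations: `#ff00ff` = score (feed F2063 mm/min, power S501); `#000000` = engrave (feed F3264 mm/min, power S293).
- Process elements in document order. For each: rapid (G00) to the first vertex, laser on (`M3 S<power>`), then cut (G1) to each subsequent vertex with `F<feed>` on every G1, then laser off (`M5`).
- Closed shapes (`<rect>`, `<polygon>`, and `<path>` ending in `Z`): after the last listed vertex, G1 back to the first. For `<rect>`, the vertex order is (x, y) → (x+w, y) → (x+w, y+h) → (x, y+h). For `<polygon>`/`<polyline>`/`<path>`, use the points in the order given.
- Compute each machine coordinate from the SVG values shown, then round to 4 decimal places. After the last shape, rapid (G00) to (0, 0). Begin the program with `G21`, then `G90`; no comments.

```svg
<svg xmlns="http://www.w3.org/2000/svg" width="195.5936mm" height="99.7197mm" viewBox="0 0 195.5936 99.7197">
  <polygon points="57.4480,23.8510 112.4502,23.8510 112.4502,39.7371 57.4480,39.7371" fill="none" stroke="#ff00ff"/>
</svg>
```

viewBox `0 0 195.5936 99.7197` with mm width/height → 1 unit = 1 mm. Flip: y_m = 99.7197 − y_svg.

**Shape 1** — `<polygon>` rectangle, stroke `#ff00ff` → score (S501, F2063). Machine vertices: (57.4480,75.8687) → (112.4502,75.8687) → (112.4502,59.9826) → (57.4480,59.9826) → (57.4480,75.8687). Closed: final G1 returns to the first vertex.

G21
G90
G00 X57.4480 Y75.8687
M3 S501
G1 X112.4502 Y75.8687 F2063
G1 X112.4502 Y59.9826 F2063
G1 X57.4480 Y59.9826 F2063
G1 X57.4480 Y75.8687 F2063
M5
G00 X0.0000 Y0.0000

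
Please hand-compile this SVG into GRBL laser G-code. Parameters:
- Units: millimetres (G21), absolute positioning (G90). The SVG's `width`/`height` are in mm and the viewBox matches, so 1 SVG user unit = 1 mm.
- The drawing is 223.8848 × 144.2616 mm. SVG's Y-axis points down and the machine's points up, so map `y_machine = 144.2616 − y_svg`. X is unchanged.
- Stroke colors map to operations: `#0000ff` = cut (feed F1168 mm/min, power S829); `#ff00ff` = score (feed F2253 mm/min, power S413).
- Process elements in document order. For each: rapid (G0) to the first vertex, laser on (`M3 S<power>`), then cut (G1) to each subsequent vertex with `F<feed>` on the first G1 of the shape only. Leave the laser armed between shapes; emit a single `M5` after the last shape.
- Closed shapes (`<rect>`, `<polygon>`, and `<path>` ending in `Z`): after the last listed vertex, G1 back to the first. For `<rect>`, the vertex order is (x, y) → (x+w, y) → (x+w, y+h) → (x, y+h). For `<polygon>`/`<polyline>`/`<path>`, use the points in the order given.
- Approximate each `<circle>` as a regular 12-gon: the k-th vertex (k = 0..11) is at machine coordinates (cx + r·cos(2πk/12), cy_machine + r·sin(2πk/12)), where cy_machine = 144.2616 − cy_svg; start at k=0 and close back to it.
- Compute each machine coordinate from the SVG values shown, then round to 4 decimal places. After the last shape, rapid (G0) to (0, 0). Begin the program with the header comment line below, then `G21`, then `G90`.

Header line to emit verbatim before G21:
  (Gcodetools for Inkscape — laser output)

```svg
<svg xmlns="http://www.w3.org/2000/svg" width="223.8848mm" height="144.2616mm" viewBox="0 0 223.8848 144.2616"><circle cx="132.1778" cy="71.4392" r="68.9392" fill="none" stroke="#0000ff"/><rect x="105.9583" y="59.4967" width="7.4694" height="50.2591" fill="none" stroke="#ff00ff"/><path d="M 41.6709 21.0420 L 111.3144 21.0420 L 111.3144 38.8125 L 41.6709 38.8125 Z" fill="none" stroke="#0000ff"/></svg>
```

viewBox `0 0 223.8848 144.2616` with mm width/height → 1 unit = 1 mm. Flip: y_m = 144.2616 − y_svg.

**Shape 1** — `<circle>` circle, stroke `#0000ff` → cut (S829, F1168). Machine vertices: (201.1170,72.8224) → (191.8809,107.2920) → (166.6474,132.5255) → (132.1778,141.7616) → (97.7082,132.5255) → (72.4747,107.2920) → (63.2386,72.8224) → (72.4747,38.3528) → (97.7082,13.1193) → (132.1778,3.8832) → (166.6474,13.1193) → (191.8809,38.3528) → (201.1170,72.8224). Closed: final G1 returns to the first vertex.

**Shape 2** — `<rect>` rectangle, stroke `#ff00ff` → score (S413, F2253). Machine vertices: (105.9583,84.7649) → (113.4277,84.7649) → (113.4277,34.5058) → (105.9583,34.5058) → (105.9583,84.7649). Closed: final G1 returns to the first vertex.

**Shape 3** — `<path>` rectangle, stroke `#0000ff` → cut (S829, F1168). Machine vertices: (41.6709,123.2196) → (111.3144,123.2196) → (111.3144,105.4491) → (41.6709,105.4491) → (41.6709,123.2196). Closed: final G1 returns to the first vertex.

(Gcodetools for Inkscape — laser output)
G21
G90
G0 X201.1170 Y72.8224
M3 S829
G1 X191.8809 Y107.2920 F1168
G1 X166.6474 Y132.5255
G1 X132.1778 Y141.7616
G1 X97.7082 Y132.5255
G1 X72.4747 Y107.2920
G1 X63.2386 Y72.8224
G1 X72.4747 Y38.3528
G1 X97.7082 Y13.1193
G1 X132.1778 Y3.8832
G1 X166.6474 Y13.1193
G1 X191.8809 Y38.3528
G1 X201.1170 Y72.8224
G0 X105.9583 Y84.7649
M3 S413
G1 X113.4277 Y84.7649 F2253
G1 X113.4277 Y34.5058
G1 X105.9583 Y34.5058
G1 X105.9583 Y84.7649
G0 X41.6709 Y123.2196
M3 S829
G1 X111.3144 Y123.2196 F1168
G1 X111.3144 Y105.4491
G1 X41.6709 Y105.4491
G1 X41.6709 Y123.2196
M5
G0 X0.0000 Y0.0000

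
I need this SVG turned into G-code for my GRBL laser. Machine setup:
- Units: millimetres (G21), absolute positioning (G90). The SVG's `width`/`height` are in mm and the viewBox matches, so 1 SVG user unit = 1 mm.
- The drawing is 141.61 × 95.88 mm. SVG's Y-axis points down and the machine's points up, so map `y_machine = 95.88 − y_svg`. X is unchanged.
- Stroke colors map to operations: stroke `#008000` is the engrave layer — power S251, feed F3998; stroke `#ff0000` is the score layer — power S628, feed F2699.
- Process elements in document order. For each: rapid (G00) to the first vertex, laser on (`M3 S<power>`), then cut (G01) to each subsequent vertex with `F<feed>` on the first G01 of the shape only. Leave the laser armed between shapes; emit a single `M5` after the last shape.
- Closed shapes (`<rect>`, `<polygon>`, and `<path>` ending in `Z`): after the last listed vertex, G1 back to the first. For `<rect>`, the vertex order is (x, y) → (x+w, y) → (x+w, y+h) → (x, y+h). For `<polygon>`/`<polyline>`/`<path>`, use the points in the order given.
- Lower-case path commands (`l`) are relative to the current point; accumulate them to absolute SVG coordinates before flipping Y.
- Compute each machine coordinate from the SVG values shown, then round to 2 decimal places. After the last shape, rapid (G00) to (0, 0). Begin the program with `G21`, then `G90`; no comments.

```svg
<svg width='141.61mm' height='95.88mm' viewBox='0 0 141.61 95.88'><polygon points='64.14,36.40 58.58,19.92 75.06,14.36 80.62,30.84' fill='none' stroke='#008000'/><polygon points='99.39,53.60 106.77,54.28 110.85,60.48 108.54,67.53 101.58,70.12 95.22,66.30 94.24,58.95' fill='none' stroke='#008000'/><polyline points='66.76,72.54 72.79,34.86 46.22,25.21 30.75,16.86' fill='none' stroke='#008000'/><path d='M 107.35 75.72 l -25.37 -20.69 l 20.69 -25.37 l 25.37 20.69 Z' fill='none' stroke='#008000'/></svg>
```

G21
G90
G00 X64.14 Y59.48
M3 S251
G01 X58.58 Y75.96 F3998
G01 X75.06 Y81.52
G01 X80.62 Y65.04
G01 X64.14 Y59.48
G00 X99.39 Y42.28
M3 S251
G01 X106.77 Y41.60 F3998
G01 X110.85 Y35.40
G01 X108.54 Y28.35
G01 X101.58 Y25.76
G01 X95.22 Y29.58
G01 X94.24 Y36.93
G01 X99.39 Y42.28
G00 X66.76 Y23.34
M3 S251
G01 X72.79 Y61.02 F3998
G01 X46.22 Y70.67
G01 X30.75 Y79.02
G00 X107.35 Y20.16
M3 S251
G01 X81.98 Y40.85 F3998
G01 X102.67 Y66.22
G01 X128.04 Y45.53
G01 X107.35 Y20.16
M5
G00 X0.00 Y0.00

1 u = 1 mm; y_m = 95.88 − y.

[1] `<polygon>` regular polygon, #008000→engrave S251 F3998: (64.14,59.48) → (58.58,75.96) → (75.06,81.52) → (80.62,65.04) → (64.14,59.48) (closed)

[2] `<polygon>` regular polygon, #008000→engrave S251 F3998: (99.39,42.28) → (106.77,41.60) → (110.85,35.40) → (108.54,28.35) → (101.58,25.76) → (95.22,29.58) → (94.24,36.93) → (99.39,42.28) (closed)

[3] `<polyline>` open polyline, #008000→engrave S251 F3998: (66.76,23.34) → (72.79,61.02) → (46.22,70.67) → (30.75,79.02)

[4] `<path>` regular polygon, #008000→engrave S251 F3998: (107.35,20.16) → (81.98,40.85) → (102.67,66.22) → (128.04,45.53) → (107.35,20.16) (closed)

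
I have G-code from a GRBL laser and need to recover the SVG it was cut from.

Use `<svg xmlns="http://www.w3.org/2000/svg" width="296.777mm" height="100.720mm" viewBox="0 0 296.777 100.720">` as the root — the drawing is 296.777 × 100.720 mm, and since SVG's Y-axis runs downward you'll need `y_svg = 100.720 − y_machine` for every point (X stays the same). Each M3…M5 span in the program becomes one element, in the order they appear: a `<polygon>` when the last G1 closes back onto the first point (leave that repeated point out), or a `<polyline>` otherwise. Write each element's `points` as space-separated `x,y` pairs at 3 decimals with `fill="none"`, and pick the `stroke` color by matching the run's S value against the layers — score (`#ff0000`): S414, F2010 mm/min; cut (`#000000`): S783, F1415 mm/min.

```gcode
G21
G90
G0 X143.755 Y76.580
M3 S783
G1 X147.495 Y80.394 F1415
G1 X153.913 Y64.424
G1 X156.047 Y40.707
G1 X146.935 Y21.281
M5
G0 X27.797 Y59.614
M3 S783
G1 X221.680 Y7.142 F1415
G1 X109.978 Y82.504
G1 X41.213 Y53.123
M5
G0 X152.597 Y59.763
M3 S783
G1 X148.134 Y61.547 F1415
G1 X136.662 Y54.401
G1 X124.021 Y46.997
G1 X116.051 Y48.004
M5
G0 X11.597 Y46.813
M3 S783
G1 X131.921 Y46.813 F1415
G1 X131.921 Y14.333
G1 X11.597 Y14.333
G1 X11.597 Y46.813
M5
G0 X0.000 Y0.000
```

Each laser-on run becomes one SVG element. Flip Y back into SVG space with y_svg = 100.720 − y_machine. Every run uses S783, so all elements get stroke `#000000` (cut).

Run 1: The run is open, so emit a `<polyline>` with points (Y-flipped): 143.755,24.140 147.495,20.326 153.913,36.296 156.047,60.013 146.935,79.439.

Run 2: The run is open, so emit a `<polyline>` with points (Y-flipped): 27.797,41.106 221.680,93.578 109.978,18.216 41.213,47.597.

Run 3: The run is open, so emit a `<polyline>` with points (Y-flipped): 152.597,40.957 148.134,39.173 136.662,46.319 124.021,53.723 116.051,52.716.

Run 4: The run returns to its start, so emit a `<polygon>` with points (Y-flipped): 11.597,53.907 131.921,53.907 131.921,86.387 11.597,86.387.

<svg xmlns="http://www.w3.org/2000/svg" width="296.777mm" height="100.720mm" viewBox="0 0 296.777 100.720">
  <polyline points="143.755,24.140 147.495,20.326 153.913,36.296 156.047,60.013 146.935,79.439" fill="none" stroke="#000000"/>
  <polyline points="27.797,41.106 221.680,93.578 109.978,18.216 41.213,47.597" fill="none" stroke="#000000"/>
  <polyline points="152.597,40.957 148.134,39.173 136.662,46.319 124.021,53.723 116.051,52.716" fill="none" stroke="#000000"/>
  <polygon points="11.597,53.907 131.921,53.907 131.921,86.387 11.597,86.387" fill="none" stroke="#000000"/>
</svg>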